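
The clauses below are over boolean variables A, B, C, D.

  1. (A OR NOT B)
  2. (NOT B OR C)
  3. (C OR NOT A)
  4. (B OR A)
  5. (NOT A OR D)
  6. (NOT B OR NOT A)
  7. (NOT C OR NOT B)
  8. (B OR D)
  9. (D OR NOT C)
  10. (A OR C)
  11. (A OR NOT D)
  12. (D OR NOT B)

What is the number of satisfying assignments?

The models are:
  A=1 B=0 C=1 D=1
Count: 1.

1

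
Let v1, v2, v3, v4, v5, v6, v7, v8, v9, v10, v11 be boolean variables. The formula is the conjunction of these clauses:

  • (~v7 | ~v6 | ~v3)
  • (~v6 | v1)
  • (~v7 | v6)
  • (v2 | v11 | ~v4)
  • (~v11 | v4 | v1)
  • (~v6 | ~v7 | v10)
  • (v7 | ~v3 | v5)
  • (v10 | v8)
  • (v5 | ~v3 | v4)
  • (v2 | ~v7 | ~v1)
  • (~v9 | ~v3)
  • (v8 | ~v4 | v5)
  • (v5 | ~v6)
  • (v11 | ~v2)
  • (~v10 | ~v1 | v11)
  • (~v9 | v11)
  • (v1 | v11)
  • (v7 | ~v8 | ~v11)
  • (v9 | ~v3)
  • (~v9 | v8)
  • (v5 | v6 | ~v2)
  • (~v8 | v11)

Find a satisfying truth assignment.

v1=T  v2=T  v3=F  v4=F  v5=T  v6=T  v7=F  v8=F  v9=F  v10=T  v11=T

Check each clause:
  1. (~v3 | ~v7 | ~v6) — ~v7 is true.
  2. (~v6 | v1) — v1 is true.
  3. (v6 | ~v7) — ~v7 is true.
  4. (~v4 | v2 | v11) — v2 is true.
  5. (~v11 | v4 | v1) — v1 is true.
  6. (~v6 | v10 | ~v7) — ~v7 is true.
  7. (v7 | ~v3 | v5) — ~v3 is true.
  8. (v10 | v8) — v10 is true.
  9. (v4 | ~v3 | v5) — v5 is true.
  10. (v2 | ~v7 | ~v1) — ~v7 is true.
  11. (~v3 | ~v9) — ~v3 is true.
  12. (v8 | v5 | ~v4) — ~v4 is true.
  13. (v5 | ~v6) — v5 is true.
  14. (v11 | ~v2) — v11 is true.
  15. (~v10 | ~v1 | v11) — v11 is true.
  16. (~v9 | v11) — v11 is true.
  17. (v1 | v11) — v1 is true.
  18. (~v11 | v7 | ~v8) — ~v8 is true.
  19. (~v3 | v9) — ~v3 is true.
  20. (v8 | ~v9) — ~v9 is true.
  21. (v6 | ~v2 | v5) — v5 is true.
  22. (v11 | ~v8) — ~v8 is true.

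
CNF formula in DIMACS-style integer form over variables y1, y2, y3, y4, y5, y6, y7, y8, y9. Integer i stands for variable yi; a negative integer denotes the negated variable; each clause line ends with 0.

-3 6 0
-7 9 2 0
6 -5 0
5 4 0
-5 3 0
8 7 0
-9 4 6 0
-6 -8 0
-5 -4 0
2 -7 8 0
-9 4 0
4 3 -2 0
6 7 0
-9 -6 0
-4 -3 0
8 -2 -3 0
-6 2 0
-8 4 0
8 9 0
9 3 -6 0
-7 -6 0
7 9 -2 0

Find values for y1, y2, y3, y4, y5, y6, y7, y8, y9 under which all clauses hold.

y1 = F, y2 = T, y3 = F, y4 = T, y5 = F, y6 = F, y7 = T, y8 = F, y9 = T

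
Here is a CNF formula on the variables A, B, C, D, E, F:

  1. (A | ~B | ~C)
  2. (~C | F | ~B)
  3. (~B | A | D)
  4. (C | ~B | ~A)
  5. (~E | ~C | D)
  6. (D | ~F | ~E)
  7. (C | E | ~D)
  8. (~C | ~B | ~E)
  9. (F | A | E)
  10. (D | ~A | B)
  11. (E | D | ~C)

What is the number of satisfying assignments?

16

Split on C, then B.
  C=T, B=T: remaining (A,D,E,F) ∈ {(T,T,F,T)} — 1.
  C=T, B=F: 7 of the 16 assignments to (A,D,E,F) work.
  C=F, B=T: remaining (A,D,E,F) ∈ {(F,T,T,F); (F,T,T,T)} — 2.
  C=F, B=F: 6 of the 16 assignments to (A,D,E,F) work.
Total: 1 + 7 + 2 + 6 = 16.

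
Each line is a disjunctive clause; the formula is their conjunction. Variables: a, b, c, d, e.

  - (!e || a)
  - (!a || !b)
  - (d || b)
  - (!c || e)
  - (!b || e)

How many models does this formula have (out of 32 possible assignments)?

The models are:
  a=0 b=0 c=0 d=1 e=0
  a=1 b=0 c=0 d=1 e=0
  a=1 b=0 c=0 d=1 e=1
  a=1 b=0 c=1 d=1 e=1
That's 4 in total.

4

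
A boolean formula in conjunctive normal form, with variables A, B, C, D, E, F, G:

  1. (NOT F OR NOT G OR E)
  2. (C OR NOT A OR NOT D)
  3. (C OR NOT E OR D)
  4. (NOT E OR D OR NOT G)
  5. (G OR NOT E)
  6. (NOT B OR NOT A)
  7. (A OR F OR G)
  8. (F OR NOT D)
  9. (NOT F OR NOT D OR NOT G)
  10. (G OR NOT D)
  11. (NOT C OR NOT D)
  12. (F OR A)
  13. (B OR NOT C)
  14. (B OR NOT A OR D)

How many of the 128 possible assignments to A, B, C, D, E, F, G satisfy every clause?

3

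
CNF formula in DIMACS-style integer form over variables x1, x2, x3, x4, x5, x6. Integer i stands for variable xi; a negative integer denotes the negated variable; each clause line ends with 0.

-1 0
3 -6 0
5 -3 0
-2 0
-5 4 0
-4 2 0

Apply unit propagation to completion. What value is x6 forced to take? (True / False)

False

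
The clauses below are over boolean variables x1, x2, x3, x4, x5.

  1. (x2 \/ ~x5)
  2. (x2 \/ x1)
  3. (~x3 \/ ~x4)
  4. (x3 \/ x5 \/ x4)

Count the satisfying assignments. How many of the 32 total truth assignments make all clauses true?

12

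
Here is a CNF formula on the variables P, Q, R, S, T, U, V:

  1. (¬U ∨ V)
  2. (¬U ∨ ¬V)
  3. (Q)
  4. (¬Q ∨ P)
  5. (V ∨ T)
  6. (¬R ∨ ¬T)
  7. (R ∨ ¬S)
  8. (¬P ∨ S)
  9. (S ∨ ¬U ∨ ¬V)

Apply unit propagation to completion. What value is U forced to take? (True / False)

False

Unit clause (Q) sets Q = True.
In (¬Q ∨ P), ¬Q is now false; P must hold, so P = True.
(¬P ∨ S) with P = True leaves only S, so S = True.
(¬S ∨ R) with S = True leaves only R, so R = True.
In (¬R ∨ ¬T), ¬R is now false; ¬T must hold, so T = False.
(T ∨ V): since T = False, the clause reduces to (V). V = True.
In (¬V ∨ ¬U), ¬V is now false; ¬U must hold, so U = False.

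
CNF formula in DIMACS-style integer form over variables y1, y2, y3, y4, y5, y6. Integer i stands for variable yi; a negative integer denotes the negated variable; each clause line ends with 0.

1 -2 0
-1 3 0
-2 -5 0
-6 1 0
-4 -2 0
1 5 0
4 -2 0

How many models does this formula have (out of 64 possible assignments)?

12

Case analysis on y1 and y2:
  y1=1, y2=1: a clause becomes empty — 0.
  y1=1, y2=0: forces y3=1; y4, y5, y6 free → 2^3 = 8.
  y1=0, y2=1: a clause becomes empty — 0.
  y1=0, y2=0: remaining (y3,y4,y5,y6) ∈ {(0,0,1,0); (0,1,1,0); (1,0,1,0); (1,1,1,0)} — 4.
Total: 0 + 8 + 0 + 4 = 12.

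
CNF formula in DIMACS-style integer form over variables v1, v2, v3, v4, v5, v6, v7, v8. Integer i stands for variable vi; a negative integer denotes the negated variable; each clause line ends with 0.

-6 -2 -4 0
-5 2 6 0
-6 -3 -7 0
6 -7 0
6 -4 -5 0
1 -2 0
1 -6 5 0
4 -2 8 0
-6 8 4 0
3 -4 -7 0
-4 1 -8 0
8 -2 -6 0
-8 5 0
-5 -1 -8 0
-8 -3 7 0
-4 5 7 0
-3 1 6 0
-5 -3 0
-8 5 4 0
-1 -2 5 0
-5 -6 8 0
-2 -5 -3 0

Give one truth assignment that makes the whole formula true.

v1 = False, v2 = False, v3 = False, v4 = False, v5 = False, v6 = False, v7 = False, v8 = False

Try v1 = False.
  then v2 is forced to False.
Branch on v3: take v3 = False.
For the remaining variables, v4 = False, v5 = False, v6 = False, v7 = False, v8 = False works.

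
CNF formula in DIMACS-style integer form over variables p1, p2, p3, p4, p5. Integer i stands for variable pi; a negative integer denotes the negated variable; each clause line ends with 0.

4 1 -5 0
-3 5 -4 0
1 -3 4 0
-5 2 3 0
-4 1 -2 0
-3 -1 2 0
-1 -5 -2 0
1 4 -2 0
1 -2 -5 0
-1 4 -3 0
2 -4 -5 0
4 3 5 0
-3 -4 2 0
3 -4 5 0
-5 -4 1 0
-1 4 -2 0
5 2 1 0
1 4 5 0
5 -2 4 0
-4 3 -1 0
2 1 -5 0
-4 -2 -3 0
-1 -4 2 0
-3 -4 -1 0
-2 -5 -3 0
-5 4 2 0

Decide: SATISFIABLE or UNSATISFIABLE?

UNSATISFIABLE

p4 = True:
  p2 = True:
    propagation gives p1=True, p5=False, p3=False; an empty clause results — contradiction.
  p2 = False:
    propagation gives p5=False, p3=False; an empty clause results — contradiction.
p4 = False:
  p1 = True:
    propagation gives p3=False, p5=True, p2=True; an empty clause results — contradiction.
  p1 = False:
    propagation gives p5=False; an empty clause results — contradiction.
Every branch closes, so no satisfying assignment exists.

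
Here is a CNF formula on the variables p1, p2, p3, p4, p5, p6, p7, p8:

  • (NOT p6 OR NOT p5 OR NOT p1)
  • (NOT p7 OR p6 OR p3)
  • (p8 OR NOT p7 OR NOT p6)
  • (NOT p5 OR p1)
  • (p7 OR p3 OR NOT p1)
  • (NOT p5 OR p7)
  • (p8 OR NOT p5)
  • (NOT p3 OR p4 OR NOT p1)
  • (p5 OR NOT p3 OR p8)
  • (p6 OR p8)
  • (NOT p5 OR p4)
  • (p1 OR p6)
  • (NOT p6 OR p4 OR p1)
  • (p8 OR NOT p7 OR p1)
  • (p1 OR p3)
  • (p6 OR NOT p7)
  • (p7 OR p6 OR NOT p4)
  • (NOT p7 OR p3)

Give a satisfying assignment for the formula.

p1=False, p2=True, p3=True, p4=True, p5=False, p6=True, p7=False, p8=True

Check each clause:
  1. (NOT p1 OR NOT p5 OR NOT p6) — NOT p5 is true.
  2. (p6 OR NOT p7 OR p3) — NOT p7 is true.
  3. (p8 OR NOT p7 OR NOT p6) — p8 is true.
  4. (p1 OR NOT p5) — NOT p5 is true.
  5. (p7 OR p3 OR NOT p1) — p3 is true.
  6. (NOT p5 OR p7) — NOT p5 is true.
  7. (NOT p5 OR p8) — p8 is true.
  8. (NOT p1 OR p4 OR NOT p3) — p4 is true.
  9. (p5 OR NOT p3 OR p8) — p8 is true.
  10. (p8 OR p6) — p8 is true.
  11. (NOT p5 OR p4) — NOT p5 is true.
  12. (p6 OR p1) — p6 is true.
  13. (NOT p6 OR p4 OR p1) — p4 is true.
  14. (p8 OR NOT p7 OR p1) — p8 is true.
  15. (p3 OR p1) — p3 is true.
  16. (NOT p7 OR p6) — NOT p7 is true.
  17. (NOT p4 OR p6 OR p7) — p6 is true.
  18. (NOT p7 OR p3) — NOT p7 is true.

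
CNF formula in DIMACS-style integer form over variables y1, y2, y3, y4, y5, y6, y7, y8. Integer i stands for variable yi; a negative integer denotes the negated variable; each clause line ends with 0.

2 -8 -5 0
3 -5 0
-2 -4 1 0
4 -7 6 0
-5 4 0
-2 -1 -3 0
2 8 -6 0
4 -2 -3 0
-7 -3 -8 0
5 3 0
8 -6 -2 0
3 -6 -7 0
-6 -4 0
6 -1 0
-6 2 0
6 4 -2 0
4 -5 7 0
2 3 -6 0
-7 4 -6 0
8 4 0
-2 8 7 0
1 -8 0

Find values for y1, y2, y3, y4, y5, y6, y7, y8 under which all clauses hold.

y1 = F, y2 = F, y3 = T, y4 = T, y5 = F, y6 = F, y7 = T, y8 = F

Branch on y1: take y1 = False.
  then y8 is forced to False.
  then y4 is forced to True.
  then y2 is forced to False.
  then y6 is forced to False.
Try y3 = True.
y5, y7 are now unconstrained; take y5 = False, y7 = True.
Check each clause:
  1. (~y8 \/ y2 \/ ~y5) — ~y8 is true.
  2. (~y5 \/ y3) — y3 is true.
  3. (~y4 \/ y1 \/ ~y2) — ~y2 is true.
  4. (~y7 \/ y6 \/ y4) — y4 is true.
  5. (~y5 \/ y4) — ~y5 is true.
  6. (~y1 \/ ~y2 \/ ~y3) — ~y2 is true.
  7. (y8 \/ ~y6 \/ y2) — ~y6 is true.
  8. (~y3 \/ y4 \/ ~y2) — y4 is true.
  9. (~y3 \/ ~y8 \/ ~y7) — ~y8 is true.
  10. (y5 \/ y3) — y3 is true.
  11. (~y2 \/ ~y6 \/ y8) — ~y6 is true.
  12. (y3 \/ ~y7 \/ ~y6) — ~y6 is true.
  13. (~y6 \/ ~y4) — ~y6 is true.
  14. (~y1 \/ y6) — ~y1 is true.
  15. (y2 \/ ~y6) — ~y6 is true.
  16. (~y2 \/ y6 \/ y4) — y4 is true.
  17. (y4 \/ ~y5 \/ y7) — ~y5 is true.
  18. (y2 \/ ~y6 \/ y3) — ~y6 is true.
  19. (~y7 \/ y4 \/ ~y6) — ~y6 is true.
  20. (y4 \/ y8) — y4 is true.
  21. (y8 \/ y7 \/ ~y2) — ~y2 is true.
  22. (y1 \/ ~y8) — ~y8 is true.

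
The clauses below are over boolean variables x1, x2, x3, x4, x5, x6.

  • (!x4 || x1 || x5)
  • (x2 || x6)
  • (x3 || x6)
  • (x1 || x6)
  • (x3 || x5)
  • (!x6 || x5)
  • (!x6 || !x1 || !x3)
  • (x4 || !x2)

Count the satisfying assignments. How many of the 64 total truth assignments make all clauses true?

11

Split on x6, then x1.
  x6=1, x1=1: remaining (x2,x3,x4,x5) ∈ {(0,0,0,1); (0,0,1,1); (1,0,1,1)} — 3.
  x6=1, x1=0: x3 free; 3 ways for (x2,x4,x5) × 2^1 = 6.
  x6=0, x1=1: remaining (x2,x3,x4,x5) ∈ {(1,1,1,0); (1,1,1,1)} — 2.
  x6=0, x1=0: a clause becomes empty — 0.
Total: 3 + 6 + 2 + 0 = 11.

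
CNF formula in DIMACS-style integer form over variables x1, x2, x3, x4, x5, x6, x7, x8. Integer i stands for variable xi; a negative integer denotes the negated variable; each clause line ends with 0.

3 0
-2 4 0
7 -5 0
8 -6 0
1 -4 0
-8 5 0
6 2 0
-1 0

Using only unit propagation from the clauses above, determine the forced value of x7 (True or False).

(x3) stands alone — x3 = True.
(¬x1) is a unit clause: x1 = False.
In (¬x4 ∨ x1), x1 is now false; ¬x4 must hold, so x4 = False.
(x4 ∨ ¬x2) with x4 = False leaves only ¬x2, so x2 = False.
In (x2 ∨ x6), x2 is now false; x6 must hold, so x6 = True.
From (x8 ∨ ¬x6) and x6 = True: x8 = True.
(¬x8 ∨ x5) with x8 = True leaves only x5, so x5 = True.
(¬x5 ∨ x7): since x5 = True, the clause reduces to (x7). x7 = True.

True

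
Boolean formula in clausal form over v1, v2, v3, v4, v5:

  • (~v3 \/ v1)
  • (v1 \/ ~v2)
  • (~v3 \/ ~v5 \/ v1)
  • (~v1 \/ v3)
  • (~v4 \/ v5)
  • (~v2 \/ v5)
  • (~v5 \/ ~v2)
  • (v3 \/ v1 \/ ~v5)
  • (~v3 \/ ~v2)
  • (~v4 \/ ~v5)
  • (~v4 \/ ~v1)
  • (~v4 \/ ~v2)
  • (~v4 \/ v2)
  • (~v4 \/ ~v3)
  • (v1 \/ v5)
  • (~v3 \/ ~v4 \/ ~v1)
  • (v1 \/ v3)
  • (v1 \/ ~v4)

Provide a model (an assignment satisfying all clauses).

v4 occurs only negated in the remaining clauses — set v4 = False.
Set v1 = True and propagate.
  then v3 is forced to True.
  then v2 is forced to False.
v5 is now unconstrained; take v5 = True.

v1=T, v2=F, v3=T, v4=F, v5=T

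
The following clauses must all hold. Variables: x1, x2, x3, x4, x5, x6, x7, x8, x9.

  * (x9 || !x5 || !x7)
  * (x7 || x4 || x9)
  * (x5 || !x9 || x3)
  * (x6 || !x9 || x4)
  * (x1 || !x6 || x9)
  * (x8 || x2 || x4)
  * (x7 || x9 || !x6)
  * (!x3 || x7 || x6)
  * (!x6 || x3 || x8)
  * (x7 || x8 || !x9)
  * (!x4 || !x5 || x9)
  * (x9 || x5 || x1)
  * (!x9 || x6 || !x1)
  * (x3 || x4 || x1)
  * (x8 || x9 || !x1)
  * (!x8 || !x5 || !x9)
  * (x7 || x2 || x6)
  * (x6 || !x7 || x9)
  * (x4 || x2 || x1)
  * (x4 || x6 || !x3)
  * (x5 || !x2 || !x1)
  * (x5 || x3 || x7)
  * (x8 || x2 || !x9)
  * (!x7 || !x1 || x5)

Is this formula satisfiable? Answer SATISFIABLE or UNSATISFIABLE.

Try x1 = False.
The remaining clauses are satisfied by x2 = False, x3 = True, x4 = True, x5 = False, x6 = True, x7 = False, x8 = True, x9 = True.
So x1 = 0, x2 = 0, x3 = 1, x4 = 1, x5 = 0, x6 = 1, x7 = 0, x8 = 1, x9 = 1 is a satisfying assignment.

SATISFIABLE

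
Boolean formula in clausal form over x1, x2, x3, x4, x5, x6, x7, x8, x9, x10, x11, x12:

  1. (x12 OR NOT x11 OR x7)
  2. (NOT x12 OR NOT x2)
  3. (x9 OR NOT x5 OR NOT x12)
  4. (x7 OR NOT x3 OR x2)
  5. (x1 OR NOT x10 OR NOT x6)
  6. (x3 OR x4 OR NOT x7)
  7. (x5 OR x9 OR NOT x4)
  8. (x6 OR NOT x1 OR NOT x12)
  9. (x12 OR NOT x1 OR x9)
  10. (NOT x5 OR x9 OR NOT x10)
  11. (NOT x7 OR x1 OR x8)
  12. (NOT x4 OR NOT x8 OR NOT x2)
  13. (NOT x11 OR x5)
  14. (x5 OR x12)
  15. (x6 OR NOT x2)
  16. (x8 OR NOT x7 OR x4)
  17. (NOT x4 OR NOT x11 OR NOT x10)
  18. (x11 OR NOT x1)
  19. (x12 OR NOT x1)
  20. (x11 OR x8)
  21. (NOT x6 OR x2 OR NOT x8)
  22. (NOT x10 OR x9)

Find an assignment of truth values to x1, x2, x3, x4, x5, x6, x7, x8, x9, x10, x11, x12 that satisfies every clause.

x1=F, x2=F, x3=F, x4=T, x5=T, x6=F, x7=T, x8=T, x9=T, x10=F, x11=T, x12=T

Pure literal: x9 appears only positively; assign x9 = True.
x10 occurs only negated in the remaining clauses — set x10 = False.
Set x1 = False and propagate.
Branch on x2: take x2 = False.
Branch on x3: take x3 = False.
The remaining clauses are satisfied by x4 = True, x5 = True, x6 = False, x7 = True, x8 = True, x11 = True, x12 = True.
Check each clause:
  1. (x12 OR NOT x11 OR x7) — x12 is true.
  2. (NOT x12 OR NOT x2) — NOT x2 is true.
  3. (NOT x5 OR x9 OR NOT x12) — x9 is true.
  4. (NOT x3 OR x2 OR x7) — NOT x3 is true.
  5. (NOT x10 OR NOT x6 OR x1) — NOT x6 is true.
  6. (NOT x7 OR x4 OR x3) — x4 is true.
  7. (x9 OR x5 OR NOT x4) — x9 is true.
  8. (NOT x12 OR x6 OR NOT x1) — NOT x1 is true.
  9. (x12 OR x9 OR NOT x1) — x9 is true.
  10. (NOT x10 OR NOT x5 OR x9) — x9 is true.
  11. (NOT x7 OR x1 OR x8) — x8 is true.
  12. (NOT x4 OR NOT x2 OR NOT x8) — NOT x2 is true.
  13. (x5 OR NOT x11) — x5 is true.
  14. (x12 OR x5) — x12 is true.
  15. (NOT x2 OR x6) — NOT x2 is true.
  16. (NOT x7 OR x8 OR x4) — x8 is true.
  17. (NOT x10 OR NOT x4 OR NOT x11) — NOT x10 is true.
  18. (NOT x1 OR x11) — x11 is true.
  19. (NOT x1 OR x12) — x12 is true.
  20. (x8 OR x11) — x8 is true.
  21. (x2 OR NOT x6 OR NOT x8) — NOT x6 is true.
  22. (x9 OR NOT x10) — x9 is true.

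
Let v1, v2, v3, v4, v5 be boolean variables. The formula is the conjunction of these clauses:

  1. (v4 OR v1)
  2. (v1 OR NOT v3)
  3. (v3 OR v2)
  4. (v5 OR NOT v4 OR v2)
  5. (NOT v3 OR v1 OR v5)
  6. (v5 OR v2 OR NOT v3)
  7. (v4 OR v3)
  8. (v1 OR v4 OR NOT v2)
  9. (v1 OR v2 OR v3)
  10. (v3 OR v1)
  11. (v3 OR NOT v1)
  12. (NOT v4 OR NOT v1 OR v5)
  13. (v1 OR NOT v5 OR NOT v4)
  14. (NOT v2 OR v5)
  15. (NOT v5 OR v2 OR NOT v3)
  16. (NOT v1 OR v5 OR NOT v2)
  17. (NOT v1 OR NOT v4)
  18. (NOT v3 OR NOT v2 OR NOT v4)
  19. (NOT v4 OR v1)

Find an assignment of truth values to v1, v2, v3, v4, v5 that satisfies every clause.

v1=True, v2=True, v3=True, v4=False, v5=True

Check each clause:
  1. (v1 OR v4) — v1 is true.
  2. (v1 OR NOT v3) — v1 is true.
  3. (v2 OR v3) — v2 is true.
  4. (v2 OR NOT v4 OR v5) — v2 is true.
  5. (v1 OR NOT v3 OR v5) — v1 is true.
  6. (v5 OR NOT v3 OR v2) — v2 is true.
  7. (v3 OR v4) — v3 is true.
  8. (NOT v2 OR v4 OR v1) — v1 is true.
  9. (v2 OR v3 OR v1) — v1 is true.
  10. (v1 OR v3) — v1 is true.
  11. (NOT v1 OR v3) — v3 is true.
  12. (NOT v4 OR NOT v1 OR v5) — NOT v4 is true.
  13. (NOT v4 OR v1 OR NOT v5) — v1 is true.
  14. (v5 OR NOT v2) — v5 is true.
  15. (NOT v3 OR NOT v5 OR v2) — v2 is true.
  16. (NOT v1 OR v5 OR NOT v2) — v5 is true.
  17. (NOT v4 OR NOT v1) — NOT v4 is true.
  18. (NOT v2 OR NOT v4 OR NOT v3) — NOT v4 is true.
  19. (NOT v4 OR v1) — v1 is true.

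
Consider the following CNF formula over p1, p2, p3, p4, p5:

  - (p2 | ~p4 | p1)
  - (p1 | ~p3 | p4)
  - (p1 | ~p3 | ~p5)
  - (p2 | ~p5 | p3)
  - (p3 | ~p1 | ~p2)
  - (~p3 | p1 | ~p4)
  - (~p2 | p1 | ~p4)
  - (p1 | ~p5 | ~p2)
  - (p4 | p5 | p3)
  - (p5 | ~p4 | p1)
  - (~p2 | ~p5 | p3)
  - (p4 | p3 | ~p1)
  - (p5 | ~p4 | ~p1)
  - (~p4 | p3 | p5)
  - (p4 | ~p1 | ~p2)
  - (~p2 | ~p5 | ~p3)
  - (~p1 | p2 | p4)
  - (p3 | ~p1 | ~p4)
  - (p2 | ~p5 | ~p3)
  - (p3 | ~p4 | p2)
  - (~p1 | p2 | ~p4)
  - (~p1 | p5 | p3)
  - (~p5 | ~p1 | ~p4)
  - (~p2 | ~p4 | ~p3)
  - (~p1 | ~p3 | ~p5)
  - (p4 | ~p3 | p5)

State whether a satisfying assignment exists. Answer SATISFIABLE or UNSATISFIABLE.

p1 = True:
  p3 = True:
    propagation gives p5=False, p4=False; an empty clause results — contradiction.
  p3 = False:
    propagation gives p2=False, p5=False; an empty clause results — contradiction.
p1 = False:
  p3 = True:
    propagation gives p4=True; an empty clause results — contradiction.
  p3 = False:
    p2 = True:
      propagation gives p4=False, p5=False; contradiction.
    p2 = False:
      propagation gives p4=False, p5=False; contradiction.
Every branch closes, so no satisfying assignment exists.

UNSATISFIABLE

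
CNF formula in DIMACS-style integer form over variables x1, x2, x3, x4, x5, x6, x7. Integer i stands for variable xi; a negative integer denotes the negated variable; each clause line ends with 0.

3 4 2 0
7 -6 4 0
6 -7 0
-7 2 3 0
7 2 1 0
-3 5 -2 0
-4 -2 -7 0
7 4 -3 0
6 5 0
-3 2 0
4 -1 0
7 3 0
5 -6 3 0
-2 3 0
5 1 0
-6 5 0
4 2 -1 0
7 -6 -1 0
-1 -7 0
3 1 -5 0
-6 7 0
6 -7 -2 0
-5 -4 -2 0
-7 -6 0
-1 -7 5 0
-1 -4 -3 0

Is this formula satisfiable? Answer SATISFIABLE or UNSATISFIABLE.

x7 = True:
  propagation gives x6=True; an empty clause results — contradiction.
x7 = False:
  propagation gives x3=True, x4=True, x2=True, x5=True; an empty clause results — contradiction.
Every branch closes, so no satisfying assignment exists.

UNSATISFIABLE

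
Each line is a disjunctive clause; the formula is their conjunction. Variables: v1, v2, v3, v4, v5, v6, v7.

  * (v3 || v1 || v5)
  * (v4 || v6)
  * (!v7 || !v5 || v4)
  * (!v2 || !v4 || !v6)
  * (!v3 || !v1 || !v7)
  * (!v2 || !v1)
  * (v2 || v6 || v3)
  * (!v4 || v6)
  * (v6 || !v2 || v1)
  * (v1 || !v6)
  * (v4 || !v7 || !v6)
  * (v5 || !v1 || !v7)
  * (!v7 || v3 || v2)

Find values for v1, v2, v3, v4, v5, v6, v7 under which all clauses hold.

v1=1, v2=0, v3=1, v4=1, v5=1, v6=1, v7=0

Check each clause:
  1. (v3 || v1 || v5) — v1 is true.
  2. (v4 || v6) — v4 is true.
  3. (!v5 || v4 || !v7) — !v7 is true.
  4. (!v4 || !v6 || !v2) — !v2 is true.
  5. (!v1 || !v3 || !v7) — !v7 is true.
  6. (!v1 || !v2) — !v2 is true.
  7. (v6 || v3 || v2) — v3 is true.
  8. (v6 || !v4) — v6 is true.
  9. (!v2 || v1 || v6) — v1 is true.
  10. (v1 || !v6) — v1 is true.
  11. (v4 || !v7 || !v6) — !v7 is true.
  12. (v5 || !v1 || !v7) — !v7 is true.
  13. (v3 || v2 || !v7) — !v7 is true.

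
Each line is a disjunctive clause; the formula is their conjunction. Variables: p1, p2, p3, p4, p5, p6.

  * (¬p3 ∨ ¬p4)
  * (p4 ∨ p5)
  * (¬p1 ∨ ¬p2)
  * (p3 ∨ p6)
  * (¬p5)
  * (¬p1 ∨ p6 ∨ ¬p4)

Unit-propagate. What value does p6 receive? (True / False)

True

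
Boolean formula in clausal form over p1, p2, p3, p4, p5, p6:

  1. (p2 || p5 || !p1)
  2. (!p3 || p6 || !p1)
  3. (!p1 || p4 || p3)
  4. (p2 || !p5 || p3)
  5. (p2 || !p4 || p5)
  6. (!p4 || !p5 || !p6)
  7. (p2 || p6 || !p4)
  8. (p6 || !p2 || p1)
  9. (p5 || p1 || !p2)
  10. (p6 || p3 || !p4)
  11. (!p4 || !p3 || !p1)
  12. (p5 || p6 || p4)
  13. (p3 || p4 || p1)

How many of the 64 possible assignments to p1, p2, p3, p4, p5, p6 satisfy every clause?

8

Case analysis on p4 and p1:
  p4=T, p1=T: remaining (p2,p3,p5,p6) ∈ {(T,F,F,T)} — 1.
  p4=T, p1=F: no assignment works — 0.
  p4=F, p1=T: remaining (p2,p3,p5,p6) ∈ {(F,T,T,T); (T,T,F,T); (T,T,T,T)} — 3.
  p4=F, p1=F: remaining (p2,p3,p5,p6) ∈ {(F,T,F,T); (F,T,T,F); (F,T,T,T); (T,T,T,T)} — 4.
Total: 1 + 0 + 3 + 4 = 8.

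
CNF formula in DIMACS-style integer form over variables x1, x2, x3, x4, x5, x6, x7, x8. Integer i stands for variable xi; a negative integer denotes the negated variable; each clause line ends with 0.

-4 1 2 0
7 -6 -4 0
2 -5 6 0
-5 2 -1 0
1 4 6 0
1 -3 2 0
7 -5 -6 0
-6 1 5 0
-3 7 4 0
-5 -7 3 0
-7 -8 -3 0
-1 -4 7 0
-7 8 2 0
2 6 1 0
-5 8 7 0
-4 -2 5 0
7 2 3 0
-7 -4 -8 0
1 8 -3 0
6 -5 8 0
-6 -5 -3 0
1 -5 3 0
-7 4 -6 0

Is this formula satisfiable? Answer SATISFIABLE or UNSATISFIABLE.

SATISFIABLE

Branch on x1: take x1 = True.
The remaining clauses are satisfied by x2 = True, x3 = False, x4 = False, x5 = False, x6 = False, x7 = False, x8 = False.
Every clause has at least one true literal under this assignment.
So x1=True, x2=True, x3=False, x4=False, x5=False, x6=False, x7=False, x8=False is a satisfying assignment.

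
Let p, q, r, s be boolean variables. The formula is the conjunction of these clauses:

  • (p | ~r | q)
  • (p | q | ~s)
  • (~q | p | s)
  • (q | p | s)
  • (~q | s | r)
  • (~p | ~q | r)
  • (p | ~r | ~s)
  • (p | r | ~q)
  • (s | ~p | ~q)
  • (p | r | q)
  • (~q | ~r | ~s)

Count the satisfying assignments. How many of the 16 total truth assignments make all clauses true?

4

Satisfying assignments:
  p=T q=F r=F s=F
  p=T q=F r=F s=T
  p=T q=F r=T s=F
  p=T q=F r=T s=T
That's 4 in total.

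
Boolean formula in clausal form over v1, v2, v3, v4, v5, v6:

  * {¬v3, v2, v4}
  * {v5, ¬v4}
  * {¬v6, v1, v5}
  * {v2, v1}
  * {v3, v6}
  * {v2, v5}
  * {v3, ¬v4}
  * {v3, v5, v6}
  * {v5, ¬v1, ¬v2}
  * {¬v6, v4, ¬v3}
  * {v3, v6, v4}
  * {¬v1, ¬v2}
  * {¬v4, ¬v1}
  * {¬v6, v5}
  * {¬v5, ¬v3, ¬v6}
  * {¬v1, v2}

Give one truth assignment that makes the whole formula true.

v1=False, v2=True, v3=True, v4=False, v5=False, v6=False

Branch on v1: take v1 = False.
  then v2 is forced to True.
Branch on v3: take v3 = True.
Try v4 = False.
  then v6 is forced to False.
v5 is now unconstrained; take v5 = False.
Every clause has at least one true literal under this assignment.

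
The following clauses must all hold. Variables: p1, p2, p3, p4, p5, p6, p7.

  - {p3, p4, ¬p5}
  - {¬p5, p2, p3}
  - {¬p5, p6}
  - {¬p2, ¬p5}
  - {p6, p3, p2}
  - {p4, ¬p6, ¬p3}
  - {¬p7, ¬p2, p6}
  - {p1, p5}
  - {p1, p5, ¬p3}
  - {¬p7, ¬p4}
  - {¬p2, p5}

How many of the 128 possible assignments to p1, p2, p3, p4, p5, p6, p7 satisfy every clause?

Case analysis on p5 and p2:
  p5=T, p2=T: a clause becomes empty — 0.
  p5=T, p2=F: remaining (p1,p3,p4,p6,p7) ∈ {(F,T,T,T,F); (T,T,T,T,F)} — 2.
  p5=F, p2=T: a clause becomes empty — 0.
  p5=F, p2=F: 7 of the 32 assignments to (p1,p3,p4,p6,p7) work.
Total: 0 + 2 + 0 + 7 = 9.

9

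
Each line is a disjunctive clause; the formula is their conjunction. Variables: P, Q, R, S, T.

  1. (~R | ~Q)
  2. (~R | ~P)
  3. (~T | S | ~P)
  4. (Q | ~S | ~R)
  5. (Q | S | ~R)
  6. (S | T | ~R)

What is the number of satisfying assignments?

14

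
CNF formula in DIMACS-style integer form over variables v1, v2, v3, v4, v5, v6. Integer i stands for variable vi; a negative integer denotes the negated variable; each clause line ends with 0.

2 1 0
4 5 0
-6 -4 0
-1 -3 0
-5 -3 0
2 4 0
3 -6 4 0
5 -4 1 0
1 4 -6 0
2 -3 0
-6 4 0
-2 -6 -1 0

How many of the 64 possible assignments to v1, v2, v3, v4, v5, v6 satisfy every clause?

The models are:
  v1=F v2=T v3=F v4=F v5=T v6=F
  v1=F v2=T v3=F v4=T v5=T v6=F
  v1=T v2=F v3=F v4=T v5=F v6=F
  v1=T v2=F v3=F v4=T v5=T v6=F
  v1=T v2=T v3=F v4=F v5=T v6=F
  v1=T v2=T v3=F v4=T v5=F v6=F
  v1=T v2=T v3=F v4=T v5=T v6=F
That's 7 in total.

7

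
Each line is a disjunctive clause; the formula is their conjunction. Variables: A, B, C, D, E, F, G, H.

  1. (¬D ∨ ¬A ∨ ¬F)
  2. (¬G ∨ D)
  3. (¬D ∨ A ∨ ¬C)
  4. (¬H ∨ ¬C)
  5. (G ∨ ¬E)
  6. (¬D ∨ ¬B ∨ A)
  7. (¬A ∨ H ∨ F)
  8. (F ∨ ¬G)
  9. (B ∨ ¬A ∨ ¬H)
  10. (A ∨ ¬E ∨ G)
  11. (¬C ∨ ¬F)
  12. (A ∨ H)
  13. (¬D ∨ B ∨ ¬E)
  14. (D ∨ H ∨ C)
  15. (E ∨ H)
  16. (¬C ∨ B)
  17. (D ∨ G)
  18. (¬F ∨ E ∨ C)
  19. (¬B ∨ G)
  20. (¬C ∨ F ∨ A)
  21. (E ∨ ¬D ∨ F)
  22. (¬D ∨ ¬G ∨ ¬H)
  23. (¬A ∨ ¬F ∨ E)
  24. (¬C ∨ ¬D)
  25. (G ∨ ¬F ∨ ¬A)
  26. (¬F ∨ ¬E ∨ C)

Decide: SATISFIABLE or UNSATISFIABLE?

UNSATISFIABLE

A = True:
  F = True:
    propagation gives D=False, G=False; an empty clause results — contradiction.
  F = False:
    propagation gives H=True, C=False, G=False, E=False; an empty clause results — contradiction.
A = False:
  G = True:
    propagation gives D=True; an empty clause results — contradiction.
  G = False:
    propagation gives E=False, D=True, B=False, F=False; an empty clause results — contradiction.
Every branch closes, so no satisfying assignment exists.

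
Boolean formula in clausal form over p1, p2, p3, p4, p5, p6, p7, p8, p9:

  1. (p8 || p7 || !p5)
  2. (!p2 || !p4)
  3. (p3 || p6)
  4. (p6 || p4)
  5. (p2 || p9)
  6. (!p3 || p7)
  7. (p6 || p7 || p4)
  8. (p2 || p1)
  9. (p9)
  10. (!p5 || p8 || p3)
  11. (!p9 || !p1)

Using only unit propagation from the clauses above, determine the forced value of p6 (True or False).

(p9) is a unit clause: p9 = True.
From (!p9 || !p1) and p9 = True: p1 = False.
(p2 || p1) with p1 = False leaves only p2, so p2 = True.
In (!p4 || !p2), !p2 is now false; !p4 must hold, so p4 = False.
(p6 || p4) with p4 = False leaves only p6, so p6 = True.

True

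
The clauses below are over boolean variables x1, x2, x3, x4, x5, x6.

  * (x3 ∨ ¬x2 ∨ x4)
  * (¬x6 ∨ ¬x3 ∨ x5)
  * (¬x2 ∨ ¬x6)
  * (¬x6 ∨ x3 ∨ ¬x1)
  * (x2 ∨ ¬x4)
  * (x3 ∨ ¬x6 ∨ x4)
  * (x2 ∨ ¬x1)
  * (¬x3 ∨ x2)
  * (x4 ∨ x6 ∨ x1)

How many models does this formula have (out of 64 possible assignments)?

Split on x2, then x3.
  x2=1, x3=1: x5 free; 3 ways for (x1,x4,x6) × 2^1 = 6.
  x2=1, x3=0: remaining (x1,x4,x5,x6) ∈ {(0,1,0,0); (0,1,1,0); (1,1,0,0); (1,1,1,0)} — 4.
  x2=0, x3=1: a clause becomes empty — 0.
  x2=0, x3=0: a clause becomes empty — 0.
Total: 6 + 4 + 0 + 0 = 10.

10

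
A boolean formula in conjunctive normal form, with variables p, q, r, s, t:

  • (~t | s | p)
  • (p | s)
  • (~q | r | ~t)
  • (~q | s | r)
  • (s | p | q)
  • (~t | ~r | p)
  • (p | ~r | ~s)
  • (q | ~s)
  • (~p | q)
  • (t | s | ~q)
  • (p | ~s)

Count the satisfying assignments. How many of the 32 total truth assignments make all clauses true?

Satisfying assignments:
  p=1 q=1 r=0 s=1 t=0
  p=1 q=1 r=1 s=0 t=1
  p=1 q=1 r=1 s=1 t=0
  p=1 q=1 r=1 s=1 t=1
That's 4 in total.

4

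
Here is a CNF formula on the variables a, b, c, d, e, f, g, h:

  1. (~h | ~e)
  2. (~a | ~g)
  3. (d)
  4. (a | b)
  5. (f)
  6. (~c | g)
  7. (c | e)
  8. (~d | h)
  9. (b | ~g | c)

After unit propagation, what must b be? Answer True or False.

(d) is a unit clause: d = True.
(f) stands alone — f = True.
(~d | h): since d = True, the clause reduces to (h). h = True.
(~h | ~e) with h = True leaves only ~e, so e = False.
From (e | c) and e = False: c = True.
(~c | g) with c = True leaves only g, so g = True.
From (~g | ~a) and g = True: a = False.
In (b | a), a is now false; b must hold, so b = True.

True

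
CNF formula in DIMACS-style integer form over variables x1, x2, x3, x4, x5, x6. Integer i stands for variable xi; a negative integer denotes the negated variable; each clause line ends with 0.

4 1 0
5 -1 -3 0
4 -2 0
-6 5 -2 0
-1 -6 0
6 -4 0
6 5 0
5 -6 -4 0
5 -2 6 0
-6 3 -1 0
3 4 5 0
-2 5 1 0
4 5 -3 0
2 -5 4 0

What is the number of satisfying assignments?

4

The models are:
  x1=F x2=F x3=F x4=T x5=T x6=T
  x1=F x2=F x3=T x4=T x5=T x6=T
  x1=F x2=T x3=F x4=T x5=T x6=T
  x1=F x2=T x3=T x4=T x5=T x6=T
That's 4 in total.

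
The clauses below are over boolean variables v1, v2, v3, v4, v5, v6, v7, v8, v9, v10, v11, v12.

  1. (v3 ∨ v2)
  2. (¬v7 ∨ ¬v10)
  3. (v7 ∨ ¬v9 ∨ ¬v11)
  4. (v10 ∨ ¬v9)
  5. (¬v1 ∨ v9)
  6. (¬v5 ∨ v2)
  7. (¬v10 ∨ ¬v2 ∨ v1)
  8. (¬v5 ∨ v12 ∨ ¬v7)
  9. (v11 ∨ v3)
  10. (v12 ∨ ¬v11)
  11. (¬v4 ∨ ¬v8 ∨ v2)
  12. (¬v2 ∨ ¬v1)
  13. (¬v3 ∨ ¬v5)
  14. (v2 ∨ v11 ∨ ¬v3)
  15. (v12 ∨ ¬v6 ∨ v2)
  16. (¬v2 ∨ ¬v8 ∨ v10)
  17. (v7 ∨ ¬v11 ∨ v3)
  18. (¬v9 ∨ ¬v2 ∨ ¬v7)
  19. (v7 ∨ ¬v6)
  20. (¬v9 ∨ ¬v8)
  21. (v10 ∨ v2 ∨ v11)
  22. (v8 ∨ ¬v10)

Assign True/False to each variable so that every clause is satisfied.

v1 = F, v2 = F, v3 = T, v4 = T, v5 = F, v6 = T, v7 = T, v8 = F, v9 = F, v10 = F, v11 = T, v12 = T

v5 occurs only negated in the remaining clauses — set v5 = False.
Pure literal: v12 appears only positively; assign v12 = True.
Set v1 = False and propagate.
Try v2 = False.
  then v3 is forced to True.
  then v11 is forced to True.
For the remaining variables, v4 = True, v6 = True, v7 = True, v8 = False, v9 = False, v10 = False works.
Every clause has at least one true literal under this assignment.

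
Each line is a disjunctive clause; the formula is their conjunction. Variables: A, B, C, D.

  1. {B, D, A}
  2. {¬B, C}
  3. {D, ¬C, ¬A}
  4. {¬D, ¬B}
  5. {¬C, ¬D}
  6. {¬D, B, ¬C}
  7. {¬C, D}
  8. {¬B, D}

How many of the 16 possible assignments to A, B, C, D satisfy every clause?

Satisfying assignments:
  A=F B=F C=F D=T
  A=T B=F C=F D=F
  A=T B=F C=F D=T
That's 3 in total.

3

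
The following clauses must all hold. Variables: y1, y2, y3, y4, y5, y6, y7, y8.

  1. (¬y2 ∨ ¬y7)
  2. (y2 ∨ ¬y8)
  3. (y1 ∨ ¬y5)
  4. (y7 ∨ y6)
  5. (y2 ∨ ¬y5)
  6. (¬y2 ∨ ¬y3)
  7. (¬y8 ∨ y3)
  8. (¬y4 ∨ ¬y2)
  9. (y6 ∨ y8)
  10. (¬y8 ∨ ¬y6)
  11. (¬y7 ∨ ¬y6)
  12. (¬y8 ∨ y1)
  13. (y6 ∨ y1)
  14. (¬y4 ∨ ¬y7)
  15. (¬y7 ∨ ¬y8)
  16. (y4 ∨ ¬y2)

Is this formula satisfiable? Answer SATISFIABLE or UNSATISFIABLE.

y1 occurs only positively in the remaining clauses — set y1 = True.
y5 occurs only negated in the remaining clauses — set y5 = False.
Try y2 = False.
  then y8 is forced to False.
  then y6 is forced to True.
  then y7 is forced to False.
y3, y4 are now unconstrained; take y3 = False, y4 = True.
Every clause has at least one true literal under this assignment.
So y1=True, y2=False, y3=False, y4=True, y5=False, y6=True, y7=False, y8=False is a satisfying assignment.

SATISFIABLE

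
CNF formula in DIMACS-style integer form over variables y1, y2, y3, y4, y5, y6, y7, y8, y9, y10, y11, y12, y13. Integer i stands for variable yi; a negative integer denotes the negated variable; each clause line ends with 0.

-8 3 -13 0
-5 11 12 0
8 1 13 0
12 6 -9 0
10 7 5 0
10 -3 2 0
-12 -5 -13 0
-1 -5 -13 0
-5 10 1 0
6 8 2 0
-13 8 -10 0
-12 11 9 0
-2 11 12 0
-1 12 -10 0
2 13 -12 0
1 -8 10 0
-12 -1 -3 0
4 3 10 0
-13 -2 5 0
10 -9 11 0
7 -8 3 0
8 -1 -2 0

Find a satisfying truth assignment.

y1=F  y2=T  y3=T  y4=T  y5=T  y6=T  y7=F  y8=T  y9=T  y10=T  y11=T  y12=F  y13=F

y4 occurs only positively in the remaining clauses — set y4 = True.
y6 occurs only positively in the remaining clauses — set y6 = True.
Set y1 = False and propagate.
For the remaining variables, y2 = True, y3 = True, y5 = True, y7 = False, y8 = True, y9 = True, y10 = True, y11 = True, y12 = False, y13 = False works.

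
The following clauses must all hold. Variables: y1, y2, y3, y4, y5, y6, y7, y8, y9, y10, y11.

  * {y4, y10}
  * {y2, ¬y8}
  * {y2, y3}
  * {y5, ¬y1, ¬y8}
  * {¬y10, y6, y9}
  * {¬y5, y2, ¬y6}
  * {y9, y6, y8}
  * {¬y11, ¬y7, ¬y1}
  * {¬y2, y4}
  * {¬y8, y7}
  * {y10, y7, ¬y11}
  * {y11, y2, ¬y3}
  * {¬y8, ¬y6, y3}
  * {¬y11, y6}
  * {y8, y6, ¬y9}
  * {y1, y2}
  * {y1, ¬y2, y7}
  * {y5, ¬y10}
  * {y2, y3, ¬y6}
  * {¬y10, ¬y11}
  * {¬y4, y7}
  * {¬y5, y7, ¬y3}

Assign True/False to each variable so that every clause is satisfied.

y1=T, y2=T, y3=T, y4=T, y5=T, y6=T, y7=T, y8=F, y9=F, y10=F, y11=F

Check each clause:
  1. {y4, y10} — y4 is true.
  2. {¬y8, y2} — ¬y8 is true.
  3. {y3, y2} — y2 is true.
  4. {¬y8, ¬y1, y5} — ¬y8 is true.
  5. {¬y10, y6, y9} — y6 is true.
  6. {¬y5, y2, ¬y6} — y2 is true.
  7. {y8, y6, y9} — y6 is true.
  8. {¬y1, ¬y7, ¬y11} — ¬y11 is true.
  9. {y4, ¬y2} — y4 is true.
  10. {y7, ¬y8} — ¬y8 is true.
  11. {y10, ¬y11, y7} — ¬y11 is true.
  12. {¬y3, y2, y11} — y2 is true.
  13. {¬y6, ¬y8, y3} — ¬y8 is true.
  14. {¬y11, y6} — ¬y11 is true.
  15. {y8, y6, ¬y9} — y6 is true.
  16. {y2, y1} — y1 is true.
  17. {y1, y7, ¬y2} — y1 is true.
  18. {y5, ¬y10} — y5 is true.
  19. {y2, ¬y6, y3} — y3 is true.
  20. {¬y10, ¬y11} — ¬y11 is true.
  21. {y7, ¬y4} — y7 is true.
  22. {y7, ¬y3, ¬y5} — y7 is true.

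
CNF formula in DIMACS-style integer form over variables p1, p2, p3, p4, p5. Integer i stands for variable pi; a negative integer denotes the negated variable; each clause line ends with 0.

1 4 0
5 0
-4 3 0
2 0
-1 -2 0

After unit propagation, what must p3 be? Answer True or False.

True

Unit clause (p5) sets p5 = True.
(p2) stands alone — p2 = True.
In (!p2 || !p1), !p2 is now false; !p1 must hold, so p1 = False.
(p4 || p1) with p1 = False leaves only p4, so p4 = True.
From (!p4 || p3) and p4 = True: p3 = True.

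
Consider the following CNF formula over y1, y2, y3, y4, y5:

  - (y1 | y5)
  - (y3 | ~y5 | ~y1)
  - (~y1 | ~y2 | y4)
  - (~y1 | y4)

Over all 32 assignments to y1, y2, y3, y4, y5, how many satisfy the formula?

14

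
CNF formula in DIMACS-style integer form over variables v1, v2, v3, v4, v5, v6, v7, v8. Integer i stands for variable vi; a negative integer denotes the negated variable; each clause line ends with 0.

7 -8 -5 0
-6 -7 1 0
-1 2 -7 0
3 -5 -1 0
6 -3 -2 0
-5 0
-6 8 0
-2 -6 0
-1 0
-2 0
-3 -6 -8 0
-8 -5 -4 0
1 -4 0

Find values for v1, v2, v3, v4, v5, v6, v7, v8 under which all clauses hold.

v1=F  v2=F  v3=F  v4=F  v5=F  v6=F  v7=F  v8=F

Check each clause:
  1. (~v8 \/ v7 \/ ~v5) — ~v8 is true.
  2. (v1 \/ ~v6 \/ ~v7) — ~v6 is true.
  3. (~v1 \/ v2 \/ ~v7) — ~v7 is true.
  4. (~v5 \/ v3 \/ ~v1) — ~v1 is true.
  5. (v6 \/ ~v2 \/ ~v3) — ~v3 is true.
  6. (~v5) — ~v5 is true.
  7. (v8 \/ ~v6) — ~v6 is true.
  8. (~v2 \/ ~v6) — ~v6 is true.
  9. (~v1) — ~v1 is true.
  10. (~v2) — ~v2 is true.
  11. (~v8 \/ ~v6 \/ ~v3) — ~v8 is true.
  12. (~v4 \/ ~v5 \/ ~v8) — ~v8 is true.
  13. (~v4 \/ v1) — ~v4 is true.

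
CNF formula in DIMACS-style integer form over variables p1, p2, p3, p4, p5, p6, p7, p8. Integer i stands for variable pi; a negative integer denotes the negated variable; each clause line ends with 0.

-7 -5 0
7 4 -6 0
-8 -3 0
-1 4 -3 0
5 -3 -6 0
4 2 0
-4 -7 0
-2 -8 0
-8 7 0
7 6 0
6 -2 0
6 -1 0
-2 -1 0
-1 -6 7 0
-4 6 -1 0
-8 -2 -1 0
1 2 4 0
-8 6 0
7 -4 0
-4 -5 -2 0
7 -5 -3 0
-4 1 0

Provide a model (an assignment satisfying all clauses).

p1=False  p2=True  p3=False  p4=False  p5=False  p6=True  p7=True  p8=False

Check each clause:
  1. (NOT p7 OR NOT p5) — NOT p5 is true.
  2. (p7 OR p4 OR NOT p6) — p7 is true.
  3. (NOT p8 OR NOT p3) — NOT p8 is true.
  4. (NOT p1 OR p4 OR NOT p3) — NOT p3 is true.
  5. (NOT p6 OR p5 OR NOT p3) — NOT p3 is true.
  6. (p4 OR p2) — p2 is true.
  7. (NOT p7 OR NOT p4) — NOT p4 is true.
  8. (NOT p2 OR NOT p8) — NOT p8 is true.
  9. (NOT p8 OR p7) — NOT p8 is true.
  10. (p6 OR p7) — p6 is true.
  11. (p6 OR NOT p2) — p6 is true.
  12. (NOT p1 OR p6) — NOT p1 is true.
  13. (NOT p1 OR NOT p2) — NOT p1 is true.
  14. (NOT p1 OR p7 OR NOT p6) — NOT p1 is true.
  15. (NOT p4 OR p6 OR NOT p1) — NOT p4 is true.
  16. (NOT p1 OR NOT p2 OR NOT p8) — NOT p8 is true.
  17. (p1 OR p4 OR p2) — p2 is true.
  18. (NOT p8 OR p6) — NOT p8 is true.
  19. (NOT p4 OR p7) — NOT p4 is true.
  20. (NOT p4 OR NOT p5 OR NOT p2) — NOT p5 is true.
  21. (NOT p3 OR NOT p5 OR p7) — NOT p5 is true.
  22. (p1 OR NOT p4) — NOT p4 is true.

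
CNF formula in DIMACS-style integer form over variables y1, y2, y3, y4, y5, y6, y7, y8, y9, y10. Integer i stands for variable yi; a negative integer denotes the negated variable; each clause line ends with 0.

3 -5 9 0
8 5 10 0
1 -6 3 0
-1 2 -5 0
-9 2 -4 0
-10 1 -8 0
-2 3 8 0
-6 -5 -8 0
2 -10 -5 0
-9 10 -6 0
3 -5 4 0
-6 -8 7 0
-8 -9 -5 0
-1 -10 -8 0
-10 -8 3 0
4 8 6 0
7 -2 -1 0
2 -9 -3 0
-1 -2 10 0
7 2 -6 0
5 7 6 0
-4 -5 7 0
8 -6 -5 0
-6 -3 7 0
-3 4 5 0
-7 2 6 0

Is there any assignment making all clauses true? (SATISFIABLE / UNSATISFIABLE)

Try y1 = False.
Try y2 = True.
The remaining clauses are satisfied by y3 = False, y4 = True, y5 = False, y6 = False, y7 = True, y8 = True, y9 = True, y10 = False.
So y1 = F, y2 = T, y3 = F, y4 = T, y5 = F, y6 = F, y7 = T, y8 = T, y9 = T, y10 = F is a satisfying assignment.

SATISFIABLE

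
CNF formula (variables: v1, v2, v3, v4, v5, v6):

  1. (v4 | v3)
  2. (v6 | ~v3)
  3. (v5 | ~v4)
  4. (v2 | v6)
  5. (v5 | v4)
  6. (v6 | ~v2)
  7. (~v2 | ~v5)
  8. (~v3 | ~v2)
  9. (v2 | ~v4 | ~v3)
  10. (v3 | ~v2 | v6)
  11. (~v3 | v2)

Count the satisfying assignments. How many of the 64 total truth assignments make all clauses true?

Satisfying assignments:
  v1=F v2=F v3=F v4=T v5=T v6=T
  v1=T v2=F v3=F v4=T v5=T v6=T
That's 2 in total.

2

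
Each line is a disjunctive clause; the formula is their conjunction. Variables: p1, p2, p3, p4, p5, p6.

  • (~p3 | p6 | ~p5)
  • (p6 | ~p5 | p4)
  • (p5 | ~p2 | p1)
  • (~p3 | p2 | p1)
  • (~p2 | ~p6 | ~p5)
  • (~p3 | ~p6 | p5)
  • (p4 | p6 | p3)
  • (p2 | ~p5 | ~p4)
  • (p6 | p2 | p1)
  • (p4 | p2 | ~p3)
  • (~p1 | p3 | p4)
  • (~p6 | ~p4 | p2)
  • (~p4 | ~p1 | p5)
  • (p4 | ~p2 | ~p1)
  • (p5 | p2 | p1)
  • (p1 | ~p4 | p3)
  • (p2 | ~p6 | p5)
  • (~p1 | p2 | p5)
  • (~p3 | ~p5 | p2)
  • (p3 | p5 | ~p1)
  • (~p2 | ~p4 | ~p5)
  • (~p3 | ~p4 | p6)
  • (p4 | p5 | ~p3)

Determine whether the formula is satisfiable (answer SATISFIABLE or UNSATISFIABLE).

Try p1 = False.
Set p2 = False and propagate.
  then p3 is forced to False.
  then p6 is forced to True.
  then p4 is forced to False.
  then p5 is forced to True.
So p1=F, p2=F, p3=F, p4=F, p5=T, p6=T is a satisfying assignment.

SATISFIABLE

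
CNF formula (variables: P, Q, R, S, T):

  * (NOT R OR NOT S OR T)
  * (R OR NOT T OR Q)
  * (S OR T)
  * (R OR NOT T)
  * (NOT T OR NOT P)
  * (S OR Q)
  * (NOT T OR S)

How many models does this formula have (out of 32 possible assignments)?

6

The models are:
  P=F Q=F R=F S=T T=F
  P=F Q=F R=T S=T T=T
  P=F Q=T R=F S=T T=F
  P=F Q=T R=T S=T T=T
  P=T Q=F R=F S=T T=F
  P=T Q=T R=F S=T T=F
Count: 6.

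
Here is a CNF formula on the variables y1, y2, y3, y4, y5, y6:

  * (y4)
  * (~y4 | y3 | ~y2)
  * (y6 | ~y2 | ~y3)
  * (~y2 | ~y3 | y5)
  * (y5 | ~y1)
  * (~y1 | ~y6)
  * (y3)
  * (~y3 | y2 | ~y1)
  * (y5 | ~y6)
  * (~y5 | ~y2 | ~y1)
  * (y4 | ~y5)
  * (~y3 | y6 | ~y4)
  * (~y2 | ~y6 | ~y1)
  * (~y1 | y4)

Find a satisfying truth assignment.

The clause (y4) is unit: y4 must be True.
(y3) is a unit clause, so y3 = True.
(y6) is a unit clause, so y6 = True.
(~y1) is a unit clause, so y1 = False.
(y5) is a unit clause, so y5 = True.
y2 is now unconstrained; take y2 = False.
Every clause has at least one true literal under this assignment.

y1=F  y2=F  y3=T  y4=T  y5=T  y6=T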